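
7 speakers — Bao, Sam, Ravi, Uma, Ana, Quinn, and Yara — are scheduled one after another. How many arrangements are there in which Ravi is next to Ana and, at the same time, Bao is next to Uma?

480

Treat {Ravi,Ana} as one block (2 orders) and {Bao,Uma} as another (2 orders).
That leaves 5 units to arrange: 2 × 2 × 5! = 4 × 120 = 480.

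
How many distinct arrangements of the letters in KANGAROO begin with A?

Fix A in the first position and arrange the remaining 7 letters.
Those 7 letters have O appearing twice, giving (7)!/(2!) = 2520.

2520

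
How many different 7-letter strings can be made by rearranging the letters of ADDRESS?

The 7 letters of ADDRESS have repeats: D appearing twice and S appearing twice.
Dividing 7! = 5040 by 2!·2! = 4 for the repeated letters gives 1260.

1260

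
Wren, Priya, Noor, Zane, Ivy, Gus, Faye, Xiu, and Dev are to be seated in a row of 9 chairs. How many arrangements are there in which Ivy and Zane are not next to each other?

282240

There are 9! = 362880 arrangements in all. If Ivy and Zane are adjacent, merging them into one block gives 2·(8)! = 80640 arrangements.
So 362880 − 80640 = 282240 arrangements keep them apart.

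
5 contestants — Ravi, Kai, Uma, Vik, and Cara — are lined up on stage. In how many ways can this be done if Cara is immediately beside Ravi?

Treat {Cara, Ravi} as a single unit. There are 4 units to order, and the pair itself can be ordered 2 ways.
That gives 2 × 4! = 2 × 24 = 48.

48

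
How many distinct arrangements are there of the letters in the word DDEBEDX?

Letter multiplicities in DDEBEDX: B×1, D×3, E×2, X×1.
So there are 7! / (3!·2!) = 420 distinguishable arrangements.

420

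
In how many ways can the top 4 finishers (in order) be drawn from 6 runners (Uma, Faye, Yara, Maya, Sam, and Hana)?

This is an ordered selection of 4 from 6: P(6,4).
That gives 6 × 5 × 4 × 3 = 360.

360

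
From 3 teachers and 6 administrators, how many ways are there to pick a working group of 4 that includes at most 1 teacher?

Split by how many teachers are chosen (0 through 1).
Sum: C(3,0)·C(6,4) + C(3,1)·C(6,3) = 15 + 60 = 75.

75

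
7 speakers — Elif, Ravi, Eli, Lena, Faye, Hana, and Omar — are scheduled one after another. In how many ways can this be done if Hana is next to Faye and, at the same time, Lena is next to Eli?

480

Treat {Hana,Faye} as one block (2 orders) and {Lena,Eli} as another (2 orders).
That leaves 5 units to arrange: 2 × 2 × 5! = 4 × 120 = 480.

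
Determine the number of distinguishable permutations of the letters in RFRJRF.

60

Letter multiplicities in RFRJRF: F×2, J×1, R×3.
The number of distinct arrangements is 6!/(3!·2!) = 720/12 = 60.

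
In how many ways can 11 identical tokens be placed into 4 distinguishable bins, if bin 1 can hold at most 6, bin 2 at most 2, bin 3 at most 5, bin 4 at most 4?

59

Without the upper bounds there are C(14,3) = 364 ways to split 11 among 4 bins.
Subtract solutions that violate a single cap (substitute x_i' = x_i − (cap_i+1)): x_1 ≥ 7 gives C(7,3) = 35; x_2 ≥ 3 gives C(11,3) = 165; x_3 ≥ 6 gives C(8,3) = 56; x_4 ≥ 5 gives C(9,3) = 84. Together 340.
Add back pairs where two caps are both exceeded: 4 + 0 + 0 + 10 + 20 + 1 = 35.
By inclusion–exclusion the count is 364 − 340 + 35 = 59.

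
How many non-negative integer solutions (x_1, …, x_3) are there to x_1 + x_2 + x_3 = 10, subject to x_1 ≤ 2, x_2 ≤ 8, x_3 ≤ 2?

Without the upper bounds there are C(12,2) = 66 ways to split 10 among 3 variables.
Subtract solutions that violate a single cap (substitute x_i' = x_i − (cap_i+1)): x_1 ≥ 3 gives C(9,2) = 36; x_2 ≥ 9 gives C(3,2) = 3; x_3 ≥ 3 gives C(9,2) = 36. Together 75.
Add back pairs where two caps are both exceeded: 0 + 15 + 0 = 15.
By inclusion–exclusion the count is 66 − 75 + 15 = 6.

6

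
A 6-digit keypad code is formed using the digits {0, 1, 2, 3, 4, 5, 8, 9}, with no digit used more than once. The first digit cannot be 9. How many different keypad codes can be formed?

17640

The first digit has 8−1 = 7 choices (anything except 9).
The remaining 5 digits are filled from the other 7 symbols without repetition: 7 × 6 × 5 × 4 × 3 = 2520.
Total: 7 × 2520 = 17640.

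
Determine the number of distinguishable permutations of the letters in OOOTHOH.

The 7 letters of OOOTHOH have repeats: H appearing twice and O appearing 4 times.
The number of distinct arrangements is 7!/(4!·2!) = 5040/48 = 105.

105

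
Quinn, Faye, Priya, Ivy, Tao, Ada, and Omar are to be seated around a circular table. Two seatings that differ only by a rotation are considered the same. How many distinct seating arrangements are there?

Seat Quinn anywhere (absorbing the rotational symmetry), then permute the other 6: (6)! = 720.

720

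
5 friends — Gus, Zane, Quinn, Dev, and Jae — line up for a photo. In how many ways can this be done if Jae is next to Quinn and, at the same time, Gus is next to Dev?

24

Treat {Jae,Quinn} as one block (2 orders) and {Gus,Dev} as another (2 orders).
That leaves 3 units to arrange: 2 × 2 × 3! = 4 × 6 = 24.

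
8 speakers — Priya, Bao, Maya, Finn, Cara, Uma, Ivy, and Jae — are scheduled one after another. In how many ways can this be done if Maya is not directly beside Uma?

30240

There are 8! = 40320 arrangements in all. If Maya and Uma are adjacent, merging them into one block gives 2·(7)! = 10080 arrangements.
So 40320 − 10080 = 30240 arrangements keep them apart.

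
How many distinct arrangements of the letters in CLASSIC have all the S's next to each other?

360

Treat the 2 copies of S as a single block. The multiset to arrange is then {SS, A, C, C, I, L}, 6 items in all.
That gives (6)!/(2!) = 360 arrangements.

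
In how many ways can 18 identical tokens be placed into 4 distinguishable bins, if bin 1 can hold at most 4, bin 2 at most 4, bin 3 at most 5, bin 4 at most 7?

10

By stars and bars, unrestricted non-negative solutions to x_1+…+x_4 = 18 number C(18+3,3) = 1330.
Subtract solutions that violate a single cap (substitute x_i' = x_i − (cap_i+1)): x_1 ≥ 5 gives C(16,3) = 560; x_2 ≥ 5 gives C(16,3) = 560; x_3 ≥ 6 gives C(15,3) = 455; x_4 ≥ 8 gives C(13,3) = 286. Together 1861.
Add back pairs where two caps are both exceeded: 165 + 120 + 56 + 120 + 56 + 35 = 552.
Subtract triples: 10 + 1 + 0 + 0 = 11.
By inclusion–exclusion the count is 1330 − 1861 + 552 − 11 = 10.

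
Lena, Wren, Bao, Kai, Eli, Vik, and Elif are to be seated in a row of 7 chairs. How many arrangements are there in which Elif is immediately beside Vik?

1440

Place the 5 others and the Elif-Vik pair as 6 objects in a line; the pair has 2 internal arrangements.
That gives 2 × 6! = 2 × 720 = 1440.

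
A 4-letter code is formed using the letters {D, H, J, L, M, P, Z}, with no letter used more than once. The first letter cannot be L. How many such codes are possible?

The first letter has 7−1 = 6 choices (anything except L).
The remaining 3 letters are filled from the other 6 symbols without repetition: 6 × 5 × 4 = 120.
Total: 6 × 120 = 720.

720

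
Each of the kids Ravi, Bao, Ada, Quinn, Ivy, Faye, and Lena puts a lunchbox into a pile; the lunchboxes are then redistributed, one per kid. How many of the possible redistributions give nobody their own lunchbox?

Count assignments avoiding every fixed point. For any j of the 7 kids fixed to their own lunchbox, the other 7−j can be arranged in (7−j)! ways.
By inclusion–exclusion this is Σ_{j=0}^{7} (−1)^j C(7,j)·(7−j)!.
Computing: 5040 − 5040 + 2520 − 840 + 210 − 42 + 7 − 1 = 1854.

1854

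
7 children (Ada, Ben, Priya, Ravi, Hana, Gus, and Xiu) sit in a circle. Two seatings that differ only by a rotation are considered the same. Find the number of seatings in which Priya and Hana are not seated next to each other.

Without the restriction there are (6)! = 720 seatings.
Seatings with Priya beside Hana: treat them as a block with 2 internal orders, giving 2 × (5)! = 240.
Subtracting, 720 − 240 = 480.

480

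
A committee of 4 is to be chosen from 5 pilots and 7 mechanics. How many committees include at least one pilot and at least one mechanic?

Total 4-person selections from all 12: C(12,4) = 495.
Subtract selections that omit an entire group: no pilots → C(7,4) = 35; no mechanics → C(5,4) = 5.
Both groups omitted at once is impossible, so 495 − 40 = 455.

455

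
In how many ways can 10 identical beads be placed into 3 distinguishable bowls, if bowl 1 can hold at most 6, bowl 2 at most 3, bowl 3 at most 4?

Without the upper bounds there are C(12,2) = 66 ways to split 10 among 3 bowls.
Subtract solutions that violate a single cap (substitute x_i' = x_i − (cap_i+1)): x_1 ≥ 7 gives C(5,2) = 10; x_2 ≥ 4 gives C(8,2) = 28; x_3 ≥ 5 gives C(7,2) = 21. Together 59.
Add back pairs where two caps are both exceeded: 0 + 0 + 3 = 3.
By inclusion–exclusion the count is 66 − 59 + 3 = 10.

10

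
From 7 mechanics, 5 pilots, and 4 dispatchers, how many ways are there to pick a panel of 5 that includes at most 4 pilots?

Split by how many pilots are chosen (0 through 4).
Sum: C(5,0)·C(11,5) + C(5,1)·C(11,4) + C(5,2)·C(11,3) + C(5,3)·C(11,2) + C(5,4)·C(11,1) = 462 + 1650 + 1650 + 550 + 55 = 4367.

4367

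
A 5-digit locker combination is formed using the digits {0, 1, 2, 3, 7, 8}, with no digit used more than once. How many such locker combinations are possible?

This is a permutation of 5 out of 6: P(6,5) = 6!/1!.
6 × 5 × 4 × 3 × 2 = 720.

720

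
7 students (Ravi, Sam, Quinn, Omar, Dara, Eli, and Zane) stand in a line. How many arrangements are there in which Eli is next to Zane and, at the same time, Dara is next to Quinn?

Treat {Eli,Zane} as one block (2 orders) and {Dara,Quinn} as another (2 orders).
That leaves 5 units to arrange: 2 × 2 × 5! = 4 × 120 = 480.

480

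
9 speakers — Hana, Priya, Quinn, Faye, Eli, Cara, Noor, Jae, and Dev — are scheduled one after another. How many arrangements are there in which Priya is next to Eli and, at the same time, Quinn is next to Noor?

20160

Treat {Priya,Eli} as one block (2 orders) and {Quinn,Noor} as another (2 orders).
That leaves 7 units to arrange: 2 × 2 × 7! = 4 × 5040 = 20160.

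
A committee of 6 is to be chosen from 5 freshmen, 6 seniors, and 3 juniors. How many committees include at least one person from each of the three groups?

2430

Total 6-person selections from all 14: C(14,6) = 3003.
Subtract selections that omit an entire group: no freshmen → C(9,6) = 84; no seniors → C(8,6) = 28; no juniors → C(11,6) = 462.
Add back selections omitting two groups (i.e. drawn from a single group): C(5,6) + C(6,6) + C(3,6) = 1.
By inclusion–exclusion: 3003 − 574 + 1 = 2430.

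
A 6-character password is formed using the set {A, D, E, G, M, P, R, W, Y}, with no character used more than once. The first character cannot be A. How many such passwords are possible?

53760

The first character has 9−1 = 8 choices (anything except A).
The remaining 5 characters are filled from the other 8 symbols without repetition: 8 × 7 × 6 × 5 × 4 = 6720.
Total: 8 × 6720 = 53760.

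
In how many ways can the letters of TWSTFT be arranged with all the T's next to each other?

24

Treat the 3 copies of T as a single block. The multiset to arrange is then {TTT, F, S, W}, 4 items in all.
All 4 items are distinct, so there are (4)! = 24 arrangements.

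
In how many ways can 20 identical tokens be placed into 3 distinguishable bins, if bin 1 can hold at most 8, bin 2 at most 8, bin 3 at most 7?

By stars and bars, unrestricted non-negative solutions to x_1+…+x_3 = 20 number C(20+2,2) = 231.
Subtract solutions that violate a single cap (substitute x_i' = x_i − (cap_i+1)): x_1 ≥ 9 gives C(13,2) = 78; x_2 ≥ 9 gives C(13,2) = 78; x_3 ≥ 8 gives C(14,2) = 91. Together 247.
Add back pairs where two caps are both exceeded: 6 + 10 + 10 = 26.
By inclusion–exclusion the count is 231 − 247 + 26 = 10.

10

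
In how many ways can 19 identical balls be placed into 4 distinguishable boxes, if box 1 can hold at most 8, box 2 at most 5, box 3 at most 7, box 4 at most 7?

By stars and bars, unrestricted non-negative solutions to x_1+…+x_4 = 19 number C(19+3,3) = 1540.
Subtract solutions that violate a single cap (substitute x_i' = x_i − (cap_i+1)): x_1 ≥ 9 gives C(13,3) = 286; x_2 ≥ 6 gives C(16,3) = 560; x_3 ≥ 8 gives C(14,3) = 364; x_4 ≥ 8 gives C(14,3) = 364. Together 1574.
Add back pairs where two caps are both exceeded: 35 + 10 + 10 + 56 + 56 + 20 = 187.
By inclusion–exclusion the count is 1540 − 1574 + 187 = 153.

153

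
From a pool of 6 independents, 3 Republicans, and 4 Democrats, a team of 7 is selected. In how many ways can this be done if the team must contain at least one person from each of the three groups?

1559

With no constraint there are C(13,7) = 1716 possible selections.
Subtract selections that omit an entire group: no independents → C(7,7) = 1; no Republicans → C(10,7) = 120; no Democrats → C(9,7) = 36.
Add back selections omitting two groups (i.e. drawn from a single group): C(6,7) + C(3,7) + C(4,7) = 0.
By inclusion–exclusion: 1716 − 157 + 0 = 1559.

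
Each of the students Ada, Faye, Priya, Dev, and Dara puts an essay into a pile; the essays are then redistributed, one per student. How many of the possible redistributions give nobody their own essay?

This is the derangement count D_5: permutations of 5 items with no fixed point.
By inclusion–exclusion this is Σ_{j=0}^{5} (−1)^j C(5,j)·(5−j)!.
Computing: 120 − 120 + 60 − 20 + 5 − 1 = 44.

44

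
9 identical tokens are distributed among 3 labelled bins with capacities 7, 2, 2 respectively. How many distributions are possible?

By stars and bars, unrestricted non-negative solutions to x_1+…+x_3 = 9 number C(9+2,2) = 55.
Subtract solutions that violate a single cap (substitute x_i' = x_i − (cap_i+1)): x_1 ≥ 8 gives C(3,2) = 3; x_2 ≥ 3 gives C(8,2) = 28; x_3 ≥ 3 gives C(8,2) = 28. Together 59.
Add back pairs where two caps are both exceeded: 0 + 0 + 10 = 10.
By inclusion–exclusion the count is 55 − 59 + 10 = 6.

6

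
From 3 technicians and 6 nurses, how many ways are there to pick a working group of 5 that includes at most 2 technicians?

Split by how many technicians are chosen (0 through 2).
Sum: C(3,0)·C(6,5) + C(3,1)·C(6,4) + C(3,2)·C(6,3) = 6 + 45 + 60 = 111.

111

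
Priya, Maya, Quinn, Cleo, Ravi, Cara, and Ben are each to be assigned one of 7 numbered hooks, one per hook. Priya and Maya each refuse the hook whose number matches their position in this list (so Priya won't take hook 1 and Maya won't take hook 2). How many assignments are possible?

Let Aᵢ (for i ∈ {1, 2}) be the placements that put person i in their forbidden hook. Any j of these fix j positions, leaving (7−j)! ways to fill the rest, and there are C(2,j) ways to pick which j.
By inclusion–exclusion, the number of valid placements is Σ_{j=0}^{2} (−1)^j C(2,j)·(7−j)!.
Computing: 5040 − 1440 + 120 = 3720.

3720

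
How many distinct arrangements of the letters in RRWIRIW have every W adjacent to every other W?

Treat the 2 copies of W as a single block. The multiset to arrange is then {WW, I, I, R, R, R}, 6 items in all.
That gives (6)!/(3!·2!) = 60 arrangements.

60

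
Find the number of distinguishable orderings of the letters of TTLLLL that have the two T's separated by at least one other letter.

10

Total arrangements of TTLLLL: 6!/(4!·2!) = 15.
If the two T's are adjacent, glue them into one block, leaving 5 items to arrange: (5)!/(4!) = 5 ways.
Subtracting, 15 − 5 = 10 arrangements keep the T's apart.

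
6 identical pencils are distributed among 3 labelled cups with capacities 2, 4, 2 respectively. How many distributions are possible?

Ignoring the caps, the number of non-negative solutions to x_1+…+x_3 = 6 is C(8,2) = 28.
Subtract solutions that violate a single cap (substitute x_i' = x_i − (cap_i+1)): x_1 ≥ 3 gives C(5,2) = 10; x_2 ≥ 5 gives C(3,2) = 3; x_3 ≥ 3 gives C(5,2) = 10. Together 23.
Add back pairs where two caps are both exceeded: 0 + 1 + 0 = 1.
By inclusion–exclusion the count is 28 − 23 + 1 = 6.

6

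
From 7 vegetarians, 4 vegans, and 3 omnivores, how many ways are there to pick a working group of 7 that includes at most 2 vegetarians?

Split by how many vegetarians are chosen (0 through 2).
Sum: C(7,0)·C(7,7) + C(7,1)·C(7,6) + C(7,2)·C(7,5) = 1 + 49 + 441 = 491.

491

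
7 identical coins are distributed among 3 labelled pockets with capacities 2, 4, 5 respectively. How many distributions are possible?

12

Ignoring the caps, the number of non-negative solutions to x_1+…+x_3 = 7 is C(9,2) = 36.
Subtract solutions that violate a single cap (substitute x_i' = x_i − (cap_i+1)): x_1 ≥ 3 gives C(6,2) = 15; x_2 ≥ 5 gives C(4,2) = 6; x_3 ≥ 6 gives C(3,2) = 3. Together 24.
No two caps can be exceeded simultaneously, so the pair terms are all 0.
By inclusion–exclusion the count is 36 − 24 + 0 = 12.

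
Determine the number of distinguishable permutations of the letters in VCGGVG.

60

The 6 letters of VCGGVG have repeats: G appearing 3 times and V appearing twice.
So there are 6! / (3!·2!) = 60 distinguishable arrangements.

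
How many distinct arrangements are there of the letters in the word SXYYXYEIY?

7560

Letter multiplicities in SXYYXYEIY: E×1, I×1, S×1, X×2, Y×4.
Dividing 9! = 362880 by 4!·2! = 48 for the repeated letters gives 7560.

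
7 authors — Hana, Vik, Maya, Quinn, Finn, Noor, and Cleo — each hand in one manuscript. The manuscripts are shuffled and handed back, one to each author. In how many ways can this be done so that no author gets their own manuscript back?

This is the derangement count D_7: permutations of 7 items with no fixed point.
By inclusion–exclusion this is Σ_{j=0}^{7} (−1)^j C(7,j)·(7−j)!.
Computing: 5040 − 5040 + 2520 − 840 + 210 − 42 + 7 − 1 = 1854.

1854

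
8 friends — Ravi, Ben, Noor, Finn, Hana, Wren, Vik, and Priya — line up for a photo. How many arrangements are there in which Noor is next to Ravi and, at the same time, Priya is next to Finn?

2880

Treat {Noor,Ravi} as one block (2 orders) and {Priya,Finn} as another (2 orders).
That leaves 6 units to arrange: 2 × 2 × 6! = 4 × 720 = 2880.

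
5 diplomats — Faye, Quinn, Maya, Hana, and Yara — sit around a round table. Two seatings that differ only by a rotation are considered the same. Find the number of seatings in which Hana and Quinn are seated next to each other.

12

Glue Hana and Quinn into a block (2 internal orders). Seating 4 units around a circle gives (3)! arrangements.
So 2 × (3)! = 2 × 6 = 12.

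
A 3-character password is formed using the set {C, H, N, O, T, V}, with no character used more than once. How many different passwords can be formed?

This is a permutation of 3 out of 6: P(6,3) = 6!/3!.
That product is 6 × 5 × 4 = 120.

120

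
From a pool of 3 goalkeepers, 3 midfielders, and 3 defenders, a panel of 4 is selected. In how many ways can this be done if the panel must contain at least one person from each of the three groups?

With no constraint there are C(9,4) = 126 possible selections.
Subtract selections that omit an entire group: no goalkeepers → C(6,4) = 15; no midfielders → C(6,4) = 15; no defenders → C(6,4) = 15.
Add back selections omitting two groups (i.e. drawn from a single group): C(3,4) + C(3,4) + C(3,4) = 0.
By inclusion–exclusion: 126 − 45 + 0 = 81.

81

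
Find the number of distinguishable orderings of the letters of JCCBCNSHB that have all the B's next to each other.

Treat the 2 copies of B as a single block. The multiset to arrange is then {BB, C, C, C, H, J, N, S}, 8 items in all.
That gives (8)!/(3!) = 6720 arrangements.

6720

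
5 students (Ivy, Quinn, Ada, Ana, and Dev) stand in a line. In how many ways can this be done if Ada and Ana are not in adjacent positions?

72

There are 5! = 120 arrangements in all. If Ada and Ana are adjacent, merging them into one block gives 2·(4)! = 48 arrangements.
Complementary counting: 120 − 48 = 72.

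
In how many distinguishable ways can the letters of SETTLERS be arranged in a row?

Letter multiplicities in SETTLERS: E×2, L×1, R×1, S×2, T×2.
The number of distinct arrangements is 8!/(2!·2!·2!) = 40320/8 = 5040.

5040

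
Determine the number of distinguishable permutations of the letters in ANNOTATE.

Letter multiplicities in ANNOTATE: A×2, E×1, N×2, O×1, T×2.
Dividing 8! = 40320 by 2!·2!·2! = 8 for the repeated letters gives 5040.

5040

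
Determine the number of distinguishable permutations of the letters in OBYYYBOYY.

756

Letter multiplicities in OBYYYBOYY: B×2, O×2, Y×5.
So there are 9! / (5!·2!·2!) = 756 distinguishable arrangements.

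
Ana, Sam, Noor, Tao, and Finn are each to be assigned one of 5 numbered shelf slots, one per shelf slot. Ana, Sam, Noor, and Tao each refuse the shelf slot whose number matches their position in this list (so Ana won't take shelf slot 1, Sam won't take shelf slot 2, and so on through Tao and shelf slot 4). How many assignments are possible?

53

Let Aᵢ (for 1 ≤ i ≤ 4) be the placements that put person i in their forbidden shelf slot. Any j of these fix j positions, leaving (5−j)! ways to fill the rest, and there are C(4,j) ways to pick which j.
By inclusion–exclusion, the number of valid placements is Σ_{j=0}^{4} (−1)^j C(4,j)·(5−j)!.
Computing: 120 − 96 + 36 − 8 + 1 = 53.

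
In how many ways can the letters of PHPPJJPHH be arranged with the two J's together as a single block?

Treat the 2 copies of J as a single block. The multiset to arrange is then {JJ, H, H, H, P, P, P, P}, 8 items in all.
That gives (8)!/(4!·3!) = 280 arrangements.

280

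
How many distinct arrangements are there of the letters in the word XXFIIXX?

105

Letter multiplicities in XXFIIXX: F×1, I×2, X×4.
Dividing 7! = 5040 by 4!·2! = 48 for the repeated letters gives 105.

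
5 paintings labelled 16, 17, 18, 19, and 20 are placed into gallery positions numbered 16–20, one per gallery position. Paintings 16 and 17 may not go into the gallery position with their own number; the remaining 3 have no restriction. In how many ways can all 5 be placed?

78

Let Aᵢ (for i ∈ {16, 17}) be the placements that put painting i in its forbidden gallery position. Any j of these fix j positions, leaving (5−j)! ways to fill the rest, and there are C(2,j) ways to pick which j.
By inclusion–exclusion, the number of valid placements is Σ_{j=0}^{2} (−1)^j C(2,j)·(5−j)!.
Computing: 120 − 48 + 6 = 78.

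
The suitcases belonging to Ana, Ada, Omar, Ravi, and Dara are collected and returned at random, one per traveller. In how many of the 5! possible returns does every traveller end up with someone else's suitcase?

44

Let Aᵢ be the assignments in which traveller i gets their own suitcase. We want the size of the complement of A₁∪…∪A_5.
By inclusion–exclusion this is Σ_{j=0}^{5} (−1)^j C(5,j)·(5−j)!.
Computing: 120 − 120 + 60 − 20 + 5 − 1 = 44.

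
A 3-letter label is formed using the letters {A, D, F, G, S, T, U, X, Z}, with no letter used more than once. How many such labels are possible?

With no repetition, fill the 3 letters in order: 9 choices, then 8, down to 7.
9 × 8 × 7 = 504.

504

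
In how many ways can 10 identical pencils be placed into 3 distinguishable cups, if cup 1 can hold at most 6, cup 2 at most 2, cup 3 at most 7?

Ignoring the caps, the number of non-negative solutions to x_1+…+x_3 = 10 is C(12,2) = 66.
Subtract solutions that violate a single cap (substitute x_i' = x_i − (cap_i+1)): x_1 ≥ 7 gives C(5,2) = 10; x_2 ≥ 3 gives C(9,2) = 36; x_3 ≥ 8 gives C(4,2) = 6. Together 52.
Add back pairs where two caps are both exceeded: 1 + 0 + 0 = 1.
By inclusion–exclusion the count is 66 − 52 + 1 = 15.

15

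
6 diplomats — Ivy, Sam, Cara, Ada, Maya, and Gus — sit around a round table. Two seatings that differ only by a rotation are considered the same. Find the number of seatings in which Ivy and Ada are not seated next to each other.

Without the restriction there are (5)! = 120 seatings.
Seatings with Ivy beside Ada: treat them as a block with 2 internal orders, giving 2 × (4)! = 48.
Subtracting, 120 − 48 = 72.

72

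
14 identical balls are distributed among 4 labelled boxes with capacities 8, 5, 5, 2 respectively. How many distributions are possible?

62

Ignoring the caps, the number of non-negative solutions to x_1+…+x_4 = 14 is C(17,3) = 680.
Subtract solutions that violate a single cap (substitute x_i' = x_i − (cap_i+1)): x_1 ≥ 9 gives C(8,3) = 56; x_2 ≥ 6 gives C(11,3) = 165; x_3 ≥ 6 gives C(11,3) = 165; x_4 ≥ 3 gives C(14,3) = 364. Together 750.
Add back pairs where two caps are both exceeded: 0 + 0 + 10 + 10 + 56 + 56 = 132.
By inclusion–exclusion the count is 680 − 750 + 132 = 62.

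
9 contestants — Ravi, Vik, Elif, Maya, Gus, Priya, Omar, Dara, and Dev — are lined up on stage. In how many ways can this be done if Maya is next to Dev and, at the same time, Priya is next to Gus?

Treat {Maya,Dev} as one block (2 orders) and {Priya,Gus} as another (2 orders).
That leaves 7 units to arrange: 2 × 2 × 7! = 4 × 5040 = 20160.

20160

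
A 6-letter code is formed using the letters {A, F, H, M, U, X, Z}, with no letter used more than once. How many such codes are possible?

This is a permutation of 6 out of 7: P(7,6) = 7!/1!.
7 × 6 × 5 × 4 × 3 × 2 = 5040.

5040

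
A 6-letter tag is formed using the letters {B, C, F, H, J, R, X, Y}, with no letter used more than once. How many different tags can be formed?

20160

This is a permutation of 6 out of 8: P(8,6) = 8!/2!.
That product is 8 × 7 × 6 × 5 × 4 × 3 = 20160.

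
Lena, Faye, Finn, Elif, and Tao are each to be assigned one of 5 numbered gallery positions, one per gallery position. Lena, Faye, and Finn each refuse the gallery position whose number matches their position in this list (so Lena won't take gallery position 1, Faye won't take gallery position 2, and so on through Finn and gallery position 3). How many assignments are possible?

64

Let Aᵢ (for i ∈ {1, 2, 3}) be the placements that put person i in their forbidden gallery position. Any j of these fix j positions, leaving (5−j)! ways to fill the rest, and there are C(3,j) ways to pick which j.
By inclusion–exclusion, the number of valid placements is Σ_{j=0}^{3} (−1)^j C(3,j)·(5−j)!.
Computing: 120 − 72 + 18 − 2 = 64.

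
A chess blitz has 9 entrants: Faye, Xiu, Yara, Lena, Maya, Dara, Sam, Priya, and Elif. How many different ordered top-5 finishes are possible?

15120

There are 9 choices for 1st place, 8 for 2nd, and so on down to 5 for position 5.
That gives 9 × 8 × 7 × 6 × 5 = 15120.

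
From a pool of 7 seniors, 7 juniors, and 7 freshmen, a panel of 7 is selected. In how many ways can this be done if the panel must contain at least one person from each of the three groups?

Unrestricted: C(21,7) = 116280 ways to pick any 7 of the 21.
Subtract selections that omit an entire group: no seniors → C(14,7) = 3432; no juniors → C(14,7) = 3432; no freshmen → C(14,7) = 3432.
Add back selections omitting two groups (i.e. drawn from a single group): C(7,7) + C(7,7) + C(7,7) = 3.
By inclusion–exclusion: 116280 − 10296 + 3 = 105987.

105987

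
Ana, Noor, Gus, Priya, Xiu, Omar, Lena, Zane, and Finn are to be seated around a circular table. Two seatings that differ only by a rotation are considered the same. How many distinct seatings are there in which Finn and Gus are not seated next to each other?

30240

Without the restriction there are (8)! = 40320 seatings.
Those with Finn next to Gus: fuse the pair into one unit and seat 8 units around a circle — 2·(7)! = 10080.
Subtracting, 40320 − 10080 = 30240.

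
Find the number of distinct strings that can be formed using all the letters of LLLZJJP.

The 7 letters of LLLZJJP have repeats: J appearing twice and L appearing 3 times.
So there are 7! / (3!·2!) = 420 distinguishable arrangements.

420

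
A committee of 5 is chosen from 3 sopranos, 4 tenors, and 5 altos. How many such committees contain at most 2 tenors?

672

Split by how many tenors are chosen (0 through 2).
Sum: C(4,0)·C(8,5) + C(4,1)·C(8,4) + C(4,2)·C(8,3) = 56 + 280 + 336 = 672.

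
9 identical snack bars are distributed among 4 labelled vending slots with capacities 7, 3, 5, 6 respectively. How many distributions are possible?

130

Ignoring the caps, the number of non-negative solutions to x_1+…+x_4 = 9 is C(12,3) = 220.
Subtract solutions that violate a single cap (substitute x_i' = x_i − (cap_i+1)): x_1 ≥ 8 gives C(4,3) = 4; x_2 ≥ 4 gives C(8,3) = 56; x_3 ≥ 6 gives C(6,3) = 20; x_4 ≥ 7 gives C(5,3) = 10. Together 90.
No two caps can be exceeded simultaneously, so the pair terms are all 0.
By inclusion–exclusion the count is 220 − 90 + 0 = 130.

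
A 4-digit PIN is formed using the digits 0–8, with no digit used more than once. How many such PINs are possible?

This is a permutation of 4 out of 9: P(9,4) = 9!/5!.
That product is 9 × 8 × 7 × 6 = 3024.

3024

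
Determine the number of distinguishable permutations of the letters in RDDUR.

30

Letter multiplicities in RDDUR: D×2, R×2, U×1.
The number of distinct arrangements is 5!/(2!·2!) = 120/4 = 30.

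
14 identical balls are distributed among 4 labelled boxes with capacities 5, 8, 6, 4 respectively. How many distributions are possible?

154

Ignoring the caps, the number of non-negative solutions to x_1+…+x_4 = 14 is C(17,3) = 680.
Subtract solutions that violate a single cap (substitute x_i' = x_i − (cap_i+1)): x_1 ≥ 6 gives C(11,3) = 165; x_2 ≥ 9 gives C(8,3) = 56; x_3 ≥ 7 gives C(10,3) = 120; x_4 ≥ 5 gives C(12,3) = 220. Together 561.
Add back pairs where two caps are both exceeded: 0 + 4 + 20 + 0 + 1 + 10 = 35.
By inclusion–exclusion the count is 680 − 561 + 35 = 154.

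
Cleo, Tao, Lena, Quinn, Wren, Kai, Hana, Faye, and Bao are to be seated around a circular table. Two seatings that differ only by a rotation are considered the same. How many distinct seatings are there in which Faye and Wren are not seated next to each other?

Without the restriction there are (8)! = 40320 seatings.
Seatings with Faye beside Wren: treat them as a block with 2 internal orders, giving 2 × (7)! = 10080.
Subtracting, 40320 − 10080 = 30240.

30240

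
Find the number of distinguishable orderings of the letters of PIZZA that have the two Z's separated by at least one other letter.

36

There are 5!/(2!) = 60 arrangements of PIZZA in total.
If the two Z's are adjacent, glue them into one block, leaving 4 items to arrange: (4)! = 24 ways.
Hence 60 − 24 = 36.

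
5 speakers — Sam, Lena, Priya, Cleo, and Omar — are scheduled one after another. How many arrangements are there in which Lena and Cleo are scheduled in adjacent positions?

Glue Lena and Cleo into one block (2 internal orders), leaving 4 units to arrange in a row.
So the count is 2·(4)! = 48.

48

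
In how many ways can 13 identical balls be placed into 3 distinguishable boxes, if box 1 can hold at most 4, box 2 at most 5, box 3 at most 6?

By stars and bars, unrestricted non-negative solutions to x_1+…+x_3 = 13 number C(13+2,2) = 105.
Subtract solutions that violate a single cap (substitute x_i' = x_i − (cap_i+1)): x_1 ≥ 5 gives C(10,2) = 45; x_2 ≥ 6 gives C(9,2) = 36; x_3 ≥ 7 gives C(8,2) = 28. Together 109.
Add back pairs where two caps are both exceeded: 6 + 3 + 1 = 10.
By inclusion–exclusion the count is 105 − 109 + 10 = 6.

6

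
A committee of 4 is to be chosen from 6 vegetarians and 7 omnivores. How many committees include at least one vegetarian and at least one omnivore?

With no constraint there are C(13,4) = 715 possible selections.
Subtract selections that omit an entire group: no vegetarians → C(7,4) = 35; no omnivores → C(6,4) = 15.
Both groups omitted at once is impossible, so 715 − 50 = 665.

665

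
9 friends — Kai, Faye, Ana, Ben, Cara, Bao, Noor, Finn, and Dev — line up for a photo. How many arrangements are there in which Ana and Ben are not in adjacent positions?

282240

There are 9! = 362880 arrangements in all. If Ana and Ben are adjacent, merging them into one block gives 2·(8)! = 80640 arrangements.
Complementary counting: 362880 − 80640 = 282240.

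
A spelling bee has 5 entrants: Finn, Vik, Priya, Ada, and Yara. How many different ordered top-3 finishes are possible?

There are 5 choices for 1st place, 4 for 2nd, and 3 for 3rd.
That gives 5 × 4 × 3 = 60.

60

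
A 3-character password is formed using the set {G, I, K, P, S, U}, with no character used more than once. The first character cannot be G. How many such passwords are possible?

The first character has 6−1 = 5 choices (anything except G).
The remaining 2 characters are filled from the other 5 symbols without repetition: 5 × 4 = 20.
Total: 5 × 20 = 100.

100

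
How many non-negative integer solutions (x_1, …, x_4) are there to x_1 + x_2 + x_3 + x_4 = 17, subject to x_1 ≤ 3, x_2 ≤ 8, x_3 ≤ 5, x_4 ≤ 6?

Without the upper bounds there are C(20,3) = 1140 ways to split 17 among 4 variables.
Subtract solutions that violate a single cap (substitute x_i' = x_i − (cap_i+1)): x_1 ≥ 4 gives C(16,3) = 560; x_2 ≥ 9 gives C(11,3) = 165; x_3 ≥ 6 gives C(14,3) = 364; x_4 ≥ 7 gives C(13,3) = 286. Together 1375.
Add back pairs where two caps are both exceeded: 35 + 120 + 84 + 10 + 4 + 35 = 288.
Subtract triples: 0 + 0 + 1 + 0 = 1.
By inclusion–exclusion the count is 1140 − 1375 + 288 − 1 = 52.

52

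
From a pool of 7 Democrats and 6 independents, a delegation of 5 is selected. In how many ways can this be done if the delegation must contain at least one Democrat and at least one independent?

1260

Unrestricted: C(13,5) = 1287 ways to pick any 5 of the 13.
Subtract selections that omit an entire group: no Democrats → C(6,5) = 6; no independents → C(7,5) = 21.
Both groups omitted at once is impossible, so 1287 − 27 = 1260.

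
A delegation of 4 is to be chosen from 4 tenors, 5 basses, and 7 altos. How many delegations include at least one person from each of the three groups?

910

With no constraint there are C(16,4) = 1820 possible selections.
Selections missing a whole group: no tenors → C(12,4) = 495; no basses → C(11,4) = 330; no altos → C(9,4) = 126.
Add back selections omitting two groups (i.e. drawn from a single group): C(4,4) + C(5,4) + C(7,4) = 41.
By inclusion–exclusion: 1820 − 951 + 41 = 910.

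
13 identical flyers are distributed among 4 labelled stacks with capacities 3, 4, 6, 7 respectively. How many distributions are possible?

By stars and bars, unrestricted non-negative solutions to x_1+…+x_4 = 13 number C(13+3,3) = 560.
Subtract solutions that violate a single cap (substitute x_i' = x_i − (cap_i+1)): x_1 ≥ 4 gives C(12,3) = 220; x_2 ≥ 5 gives C(11,3) = 165; x_3 ≥ 7 gives C(9,3) = 84; x_4 ≥ 8 gives C(8,3) = 56. Together 525.
Add back pairs where two caps are both exceeded: 35 + 10 + 4 + 4 + 1 + 0 = 54.
By inclusion–exclusion the count is 560 − 525 + 54 = 89.

89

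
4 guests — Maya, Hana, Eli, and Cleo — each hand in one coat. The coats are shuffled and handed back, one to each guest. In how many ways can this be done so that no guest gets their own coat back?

Count assignments avoiding every fixed point. For any j of the 4 guests fixed to their own coat, the other 4−j can be arranged in (4−j)! ways.
By inclusion–exclusion this is Σ_{j=0}^{4} (−1)^j C(4,j)·(4−j)!.
Computing: 24 − 24 + 12 − 4 + 1 = 9.

9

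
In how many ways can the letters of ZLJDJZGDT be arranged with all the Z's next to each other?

10080

Treat the 2 copies of Z as a single block. The multiset to arrange is then {ZZ, D, D, G, J, J, L, T}, 8 items in all.
That gives (8)!/(2!·2!) = 10080 arrangements.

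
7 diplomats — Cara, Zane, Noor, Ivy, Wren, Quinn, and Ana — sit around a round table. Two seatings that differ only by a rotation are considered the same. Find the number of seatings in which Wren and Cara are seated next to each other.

240

Glue Wren and Cara into a block (2 internal orders). Seating 6 units around a circle gives (5)! arrangements.
So 2 × (5)! = 2 × 120 = 240.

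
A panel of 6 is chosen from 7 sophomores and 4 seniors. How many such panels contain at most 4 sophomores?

Split by how many sophomores are chosen (0 through 4).
Sum: C(7,0)·C(4,6) + C(7,1)·C(4,5) + C(7,2)·C(4,4) + C(7,3)·C(4,3) + C(7,4)·C(4,2) = 0 + 0 + 21 + 140 + 210 = 371.

371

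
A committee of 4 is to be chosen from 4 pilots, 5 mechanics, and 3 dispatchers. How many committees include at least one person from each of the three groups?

Total 4-person selections from all 12: C(12,4) = 495.
Subtract selections that omit an entire group: no pilots → C(8,4) = 70; no mechanics → C(7,4) = 35; no dispatchers → C(9,4) = 126.
Add back selections omitting two groups (i.e. drawn from a single group): C(4,4) + C(5,4) + C(3,4) = 6.
By inclusion–exclusion: 495 − 231 + 6 = 270.

270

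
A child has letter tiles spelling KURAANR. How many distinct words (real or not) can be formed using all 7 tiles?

1260

KURAANR has 7 letters with A appearing twice and R appearing twice.
Dividing 7! = 5040 by 2!·2! = 4 for the repeated letters gives 1260.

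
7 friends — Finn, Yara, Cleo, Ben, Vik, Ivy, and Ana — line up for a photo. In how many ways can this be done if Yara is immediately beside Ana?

1440

Treat {Yara, Ana} as a single unit. There are 6 units to order, and the pair itself can be ordered 2 ways.
That gives 2 × 6! = 2 × 720 = 1440.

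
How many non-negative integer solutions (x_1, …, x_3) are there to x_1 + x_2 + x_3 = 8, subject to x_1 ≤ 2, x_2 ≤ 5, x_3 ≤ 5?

By stars and bars, unrestricted non-negative solutions to x_1+…+x_3 = 8 number C(8+2,2) = 45.
Subtract solutions that violate a single cap (substitute x_i' = x_i − (cap_i+1)): x_1 ≥ 3 gives C(7,2) = 21; x_2 ≥ 6 gives C(4,2) = 6; x_3 ≥ 6 gives C(4,2) = 6. Together 33.
No two caps can be exceeded simultaneously, so the pair terms are all 0.
By inclusion–exclusion the count is 45 − 33 + 0 = 12.

12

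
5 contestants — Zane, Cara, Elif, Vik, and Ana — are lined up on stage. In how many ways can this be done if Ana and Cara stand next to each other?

Treat {Ana, Cara} as a single unit. There are 4 units to order, and the pair itself can be ordered 2 ways.
That gives 2 × 4! = 2 × 24 = 48.

48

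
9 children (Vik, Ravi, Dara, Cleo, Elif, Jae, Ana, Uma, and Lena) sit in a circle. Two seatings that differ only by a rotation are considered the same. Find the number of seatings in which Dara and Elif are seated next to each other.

Glue Dara and Elif into a block (2 internal orders). Seating 8 units around a circle gives (7)! arrangements.
So 2 × (7)! = 2 × 5040 = 10080.

10080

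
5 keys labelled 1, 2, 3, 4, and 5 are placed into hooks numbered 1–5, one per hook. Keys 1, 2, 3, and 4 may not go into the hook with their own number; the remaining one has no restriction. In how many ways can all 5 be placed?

53

Let Aᵢ (for 1 ≤ i ≤ 4) be the placements that put key i in its forbidden hook. Any j of these fix j positions, leaving (5−j)! ways to fill the rest, and there are C(4,j) ways to pick which j.
By inclusion–exclusion, the number of valid placements is Σ_{j=0}^{4} (−1)^j C(4,j)·(5−j)!.
Computing: 120 − 96 + 36 − 8 + 1 = 53.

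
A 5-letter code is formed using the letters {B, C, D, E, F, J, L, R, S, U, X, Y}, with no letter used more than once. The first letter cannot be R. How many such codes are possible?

The first letter has 12−1 = 11 choices (anything except R).
The remaining 4 letters are filled from the other 11 symbols without repetition: 11 × 10 × 9 × 8 = 7920.
Total: 11 × 7920 = 87120.

87120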